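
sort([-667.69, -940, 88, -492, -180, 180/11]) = [-940, -667.69, -492, -180, 180/11, 88]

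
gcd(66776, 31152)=8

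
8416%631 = 213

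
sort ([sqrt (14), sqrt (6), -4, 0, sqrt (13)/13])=[-4, 0, sqrt (13)/13, sqrt (6), sqrt (14)]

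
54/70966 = 27/35483 ≈ 0.000761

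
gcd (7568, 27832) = 8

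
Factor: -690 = -1 * 2^1 * 3^1 * 5^1 * 23^1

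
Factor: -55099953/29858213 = -1 * 3^3 * 7^(-1) * 11^(-1) * 103^1 * 241^(-1) * 1609^(-1) * 19813^1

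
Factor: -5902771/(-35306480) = 2^(-4) * 5^(-1) * 7^1 * 11^(-1) * 53^(-1) * 757^(-1) * 843253^1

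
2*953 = 1906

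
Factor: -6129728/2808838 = -1*2^5*11^1*8707^1*1404419^(-1) = -3064864/1404419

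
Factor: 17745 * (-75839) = -1 * 3^1 * 5^1 * 7^1 * 13^2 * 181^1 * 419^1 = -1345763055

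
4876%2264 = 348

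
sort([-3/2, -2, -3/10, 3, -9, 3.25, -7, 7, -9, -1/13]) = [-9, -9, -7, -2, -3/2, -3/10, -1/13, 3, 3.25, 7]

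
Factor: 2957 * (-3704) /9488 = -1 * 2^(-1) * 463^1 * 593^(-1) * 2957^1 = -1369091/1186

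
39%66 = 39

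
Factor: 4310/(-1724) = -1*2^(-1)*5^1 = -5/2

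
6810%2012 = 774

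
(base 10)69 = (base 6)153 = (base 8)105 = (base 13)54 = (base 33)23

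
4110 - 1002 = 3108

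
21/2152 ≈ 0.00976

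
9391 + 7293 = 16684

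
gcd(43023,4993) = 1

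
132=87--45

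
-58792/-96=7349/12 ≈ 612.42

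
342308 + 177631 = 519939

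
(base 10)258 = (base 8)402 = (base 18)e6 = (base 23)b5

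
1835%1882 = 1835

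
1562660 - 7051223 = -5488563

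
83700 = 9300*9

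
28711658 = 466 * 61613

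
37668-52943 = -15275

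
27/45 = 3/5 = 0.60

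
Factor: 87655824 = 2^4 * 3^3 * 202907^1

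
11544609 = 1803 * 6403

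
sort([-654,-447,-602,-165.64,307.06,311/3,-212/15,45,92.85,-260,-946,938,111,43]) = [-946,-654,-602,-447,-260,-165.64,-212/15,43,45,92.85,311/3,111,307.06,938]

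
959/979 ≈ 0.980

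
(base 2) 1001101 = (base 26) 2p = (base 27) 2n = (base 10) 77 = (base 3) 2212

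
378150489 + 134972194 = 513122683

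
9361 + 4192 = 13553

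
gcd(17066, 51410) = 106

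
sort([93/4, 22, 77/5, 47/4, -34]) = [-34, 47/4, 77/5, 22, 93/4]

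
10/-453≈-0.0221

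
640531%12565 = 12281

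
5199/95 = 54 + 69/95 ≈ 54.73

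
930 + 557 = 1487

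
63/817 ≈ 0.0771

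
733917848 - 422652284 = 311265564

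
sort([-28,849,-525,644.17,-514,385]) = [-525,-514,-28,385,644.17,849]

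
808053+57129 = 865182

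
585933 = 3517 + 582416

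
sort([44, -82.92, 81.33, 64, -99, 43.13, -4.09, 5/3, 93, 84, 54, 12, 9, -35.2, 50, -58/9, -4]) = [-99, -82.92, -35.2, -58/9, -4.09, -4, 5/3, 9, 12, 43.13, 44, 50, 54, 64, 81.33, 84, 93]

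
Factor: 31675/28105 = 5^1 * 11^(-1) * 73^(-1) * 181^1 = 905/803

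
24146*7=169022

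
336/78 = 56/13 ≈ 4.31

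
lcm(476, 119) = 476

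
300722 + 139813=440535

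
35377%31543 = 3834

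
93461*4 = 373844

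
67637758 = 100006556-32368798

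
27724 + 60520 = 88244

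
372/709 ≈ 0.525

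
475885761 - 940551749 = -464665988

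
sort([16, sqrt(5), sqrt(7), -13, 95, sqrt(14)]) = [-13, sqrt(5), sqrt(7), sqrt(14), 16, 95]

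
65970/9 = 7330 = 7330.00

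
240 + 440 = 680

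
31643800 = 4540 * 6970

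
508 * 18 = 9144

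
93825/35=18765/7 ≈ 2680.71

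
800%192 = 32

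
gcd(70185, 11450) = 5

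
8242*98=807716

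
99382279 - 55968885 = 43413394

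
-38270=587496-625766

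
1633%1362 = 271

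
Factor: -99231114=-1 * 2^1 * 3^1 * 37^1 * 443^1 * 1009^1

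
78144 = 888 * 88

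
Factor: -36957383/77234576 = -1*2^(-4)*991^(-1)*1399^1*4871^(-1)*26417^1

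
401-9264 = -8863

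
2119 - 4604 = -2485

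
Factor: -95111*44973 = -1*3^2*19^1*263^1*95111^1 = -4277427003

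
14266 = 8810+5456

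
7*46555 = 325885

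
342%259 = 83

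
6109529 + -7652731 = -1543202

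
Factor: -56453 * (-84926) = 2^1 * 42463^1 * 56453^1 = 4794327478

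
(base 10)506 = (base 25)k6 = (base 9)622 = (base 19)17c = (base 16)1fa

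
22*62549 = 1376078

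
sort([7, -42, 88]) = [-42, 7, 88]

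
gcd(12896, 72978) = 2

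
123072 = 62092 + 60980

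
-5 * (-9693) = 48465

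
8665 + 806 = 9471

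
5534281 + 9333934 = 14868215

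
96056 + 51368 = 147424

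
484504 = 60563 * 8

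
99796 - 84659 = 15137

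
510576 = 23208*22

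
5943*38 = 225834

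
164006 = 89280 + 74726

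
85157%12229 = 11783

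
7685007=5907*1301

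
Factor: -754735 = -1*5^1*271^1*557^1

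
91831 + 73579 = 165410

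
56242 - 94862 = -38620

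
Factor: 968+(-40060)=-1*2^2*29^1*337^1=-39092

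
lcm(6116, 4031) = 177364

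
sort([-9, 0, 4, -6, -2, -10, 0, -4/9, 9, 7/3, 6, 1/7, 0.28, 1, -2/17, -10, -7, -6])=[-10, -10, -9, -7, -6, -6, -2, -4/9, -2/17, 0, 0, 1/7, 0.28, 1, 7/3, 4, 6, 9]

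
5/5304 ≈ 0.000943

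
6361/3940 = 1 + 2421/3940 ≈ 1.61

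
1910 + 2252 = 4162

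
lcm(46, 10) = 230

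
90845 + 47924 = 138769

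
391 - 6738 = -6347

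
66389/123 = 539 + 92/123≈539.75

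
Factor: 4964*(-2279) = -1*2^2*17^1*43^1*53^1*73^1 = -11312956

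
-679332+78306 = -601026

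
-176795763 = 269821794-446617557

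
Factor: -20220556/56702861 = -1 * 2^2 * 31^1 * 83^(-1) * 179^1 * 199^(-1) * 911^1 * 3433^(-1)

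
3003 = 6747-3744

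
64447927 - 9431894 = 55016033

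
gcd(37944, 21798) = 18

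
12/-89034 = -2/14839 ≈ -0.000135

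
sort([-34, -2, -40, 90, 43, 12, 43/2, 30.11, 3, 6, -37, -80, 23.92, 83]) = [-80, -40, -37, -34, -2, 3, 6, 12, 43/2, 23.92, 30.11, 43, 83, 90]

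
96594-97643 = -1049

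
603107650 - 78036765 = 525070885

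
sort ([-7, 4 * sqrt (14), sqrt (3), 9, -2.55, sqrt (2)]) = [-7, -2.55, sqrt (2), sqrt (3), 9, 4 * sqrt (14)]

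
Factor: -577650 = -1 * 2^1 * 3^1 * 5^2 * 3851^1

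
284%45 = 14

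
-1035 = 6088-7123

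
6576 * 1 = 6576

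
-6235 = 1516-7751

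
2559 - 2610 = -51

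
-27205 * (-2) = 54410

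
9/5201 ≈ 0.00173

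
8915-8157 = 758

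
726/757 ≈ 0.959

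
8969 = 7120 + 1849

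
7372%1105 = 742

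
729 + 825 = 1554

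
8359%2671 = 346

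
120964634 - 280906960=-159942326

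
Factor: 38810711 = 17^1 * 19^1 * 120157^1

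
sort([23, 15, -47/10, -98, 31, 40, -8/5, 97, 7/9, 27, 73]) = [-98, -47/10, -8/5, 7/9, 15, 23, 27, 31, 40, 73, 97]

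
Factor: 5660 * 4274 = 2^3 * 5^1 * 283^1 * 2137^1 = 24190840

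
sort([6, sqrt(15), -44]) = [-44, sqrt(15), 6]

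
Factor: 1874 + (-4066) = -1*2^4*137^1 = -2192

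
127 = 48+79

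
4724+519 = 5243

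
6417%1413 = 765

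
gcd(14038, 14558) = 2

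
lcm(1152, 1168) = 84096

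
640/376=80/47 ≈ 1.70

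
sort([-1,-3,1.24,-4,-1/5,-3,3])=[-4,-3,-3,-1,-1/5,1.24,3]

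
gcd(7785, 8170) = 5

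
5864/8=733=733.00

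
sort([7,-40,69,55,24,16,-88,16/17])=[-88,-40,16/17,7,16,24,55,69]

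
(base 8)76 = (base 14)46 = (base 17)3b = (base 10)62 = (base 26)2a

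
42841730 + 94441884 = 137283614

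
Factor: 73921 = 29^1*2549^1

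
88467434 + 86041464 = 174508898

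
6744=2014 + 4730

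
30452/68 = 447 + 14/17 ≈ 447.82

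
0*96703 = 0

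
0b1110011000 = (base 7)2453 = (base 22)1ji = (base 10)920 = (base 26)19a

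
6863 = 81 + 6782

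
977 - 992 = -15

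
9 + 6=15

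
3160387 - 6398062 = -3237675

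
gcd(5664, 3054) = 6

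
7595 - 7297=298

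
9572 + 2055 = 11627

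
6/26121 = 2/8707 ≈ 0.000230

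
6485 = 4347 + 2138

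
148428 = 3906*38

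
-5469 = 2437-7906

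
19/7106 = 1/374 ≈ 0.00267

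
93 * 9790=910470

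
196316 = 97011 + 99305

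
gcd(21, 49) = 7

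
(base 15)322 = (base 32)m3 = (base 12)4ab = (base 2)1011000011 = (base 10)707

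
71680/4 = 17920 = 17920.00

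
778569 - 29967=748602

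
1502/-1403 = -1-99/1403 ≈ -1.07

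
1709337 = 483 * 3539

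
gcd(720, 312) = 24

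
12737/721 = 17 + 480/721≈17.67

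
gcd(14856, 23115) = 3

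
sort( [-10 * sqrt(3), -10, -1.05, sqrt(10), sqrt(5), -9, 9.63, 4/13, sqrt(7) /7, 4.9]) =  [-10 * sqrt(3), -10, -9, -1.05, 4/13, sqrt(7) /7, sqrt(5), sqrt(10), 4.9, 9.63]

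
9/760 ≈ 0.0118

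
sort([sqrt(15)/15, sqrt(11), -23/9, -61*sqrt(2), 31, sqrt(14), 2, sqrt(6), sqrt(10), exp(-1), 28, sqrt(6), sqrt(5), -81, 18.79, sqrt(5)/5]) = [-61*sqrt(2), -81, -23/9, sqrt(15)/15, exp(-1), sqrt(5)/5, 2, sqrt(5), sqrt(6), sqrt(6), sqrt(10), sqrt(11), sqrt(14), 18.79, 28, 31]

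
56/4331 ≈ 0.0129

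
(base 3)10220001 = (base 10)2836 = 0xb14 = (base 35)2b1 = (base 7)11161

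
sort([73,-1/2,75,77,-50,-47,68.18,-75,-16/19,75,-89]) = [-89,-75,-50,-47,-16/19,-1/2,68.18,73,75,75,77]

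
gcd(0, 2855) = 2855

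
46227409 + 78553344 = 124780753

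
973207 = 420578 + 552629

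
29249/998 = 29 + 307/998 ≈ 29.31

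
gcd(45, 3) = 3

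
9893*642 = 6351306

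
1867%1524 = 343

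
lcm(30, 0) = 0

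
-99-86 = -185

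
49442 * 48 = 2373216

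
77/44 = 1 + 3/4 = 1.75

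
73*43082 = 3144986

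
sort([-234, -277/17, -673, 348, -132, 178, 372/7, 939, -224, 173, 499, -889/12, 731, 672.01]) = [-673, -234, -224, -132, -889/12, -277/17, 372/7, 173, 178, 348, 499, 672.01, 731, 939]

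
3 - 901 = -898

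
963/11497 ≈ 0.0838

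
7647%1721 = 763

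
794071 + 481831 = 1275902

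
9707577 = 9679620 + 27957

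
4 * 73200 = 292800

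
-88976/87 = -1022 - 62/87 ≈ -1022.71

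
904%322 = 260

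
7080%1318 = 490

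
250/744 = 125/372 ≈ 0.336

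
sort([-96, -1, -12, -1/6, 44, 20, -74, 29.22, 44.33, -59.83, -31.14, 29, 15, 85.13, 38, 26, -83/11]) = [-96, -74, -59.83, -31.14, -12, -83/11, -1, -1/6, 15, 20, 26, 29, 29.22, 38, 44, 44.33, 85.13]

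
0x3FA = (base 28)18A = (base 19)2FB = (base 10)1018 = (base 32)VQ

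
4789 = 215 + 4574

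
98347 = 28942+69405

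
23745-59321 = -35576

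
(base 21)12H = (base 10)500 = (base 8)764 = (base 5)4000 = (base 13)2C6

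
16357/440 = 1487/40 ≈ 37.18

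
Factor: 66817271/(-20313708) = -1 * 2^(-2) * 3^(-1) * 17^(-1) * 173^1 * 99577^(-1) * 386227^1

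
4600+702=5302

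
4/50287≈0.0000795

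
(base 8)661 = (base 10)433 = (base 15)1dd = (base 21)kd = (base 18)161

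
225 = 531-306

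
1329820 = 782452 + 547368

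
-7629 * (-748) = 5706492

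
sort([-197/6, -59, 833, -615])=[-615, -59, -197/6, 833]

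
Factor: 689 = 13^1*53^1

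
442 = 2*221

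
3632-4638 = -1006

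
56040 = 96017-39977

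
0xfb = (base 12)18b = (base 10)251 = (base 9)308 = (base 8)373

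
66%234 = 66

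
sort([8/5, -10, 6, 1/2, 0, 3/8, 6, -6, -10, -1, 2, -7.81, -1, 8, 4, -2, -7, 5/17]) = [-10, -10, -7.81, -7, -6, -2, -1, -1, 0, 5/17, 3/8, 1/2, 8/5, 2, 4, 6, 6, 8]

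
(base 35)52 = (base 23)7g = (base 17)a7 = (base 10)177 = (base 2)10110001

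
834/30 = 27 + 4/5 = 27.80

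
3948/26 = 151 + 11/13 ≈ 151.85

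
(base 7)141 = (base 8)116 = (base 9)86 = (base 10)78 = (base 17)4a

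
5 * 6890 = 34450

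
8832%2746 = 594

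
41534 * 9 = 373806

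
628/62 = 314/31≈10.13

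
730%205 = 115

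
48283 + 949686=997969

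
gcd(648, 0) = 648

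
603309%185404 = 47097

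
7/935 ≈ 0.00749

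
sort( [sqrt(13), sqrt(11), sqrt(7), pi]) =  [sqrt(7), pi, sqrt(11), sqrt(13)]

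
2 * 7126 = 14252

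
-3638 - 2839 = -6477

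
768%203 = 159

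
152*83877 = 12749304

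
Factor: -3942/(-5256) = 2^(-2)*3^1 = 3/4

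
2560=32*80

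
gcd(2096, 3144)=1048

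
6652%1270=302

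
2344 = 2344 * 1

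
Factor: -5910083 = -1*19^1*53^1*5869^1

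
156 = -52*(-3)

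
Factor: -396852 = -1*2^2*3^1*33071^1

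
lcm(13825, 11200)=884800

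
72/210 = 12/35 ≈ 0.343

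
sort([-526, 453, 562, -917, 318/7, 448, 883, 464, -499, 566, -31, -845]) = [-917, -845, -526, -499, -31, 318/7, 448, 453, 464, 562, 566, 883]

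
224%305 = 224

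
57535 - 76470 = -18935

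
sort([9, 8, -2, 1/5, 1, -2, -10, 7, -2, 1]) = [-10, -2, -2, -2, 1/5, 1, 1, 7, 8, 9]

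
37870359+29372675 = 67243034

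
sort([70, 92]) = [70, 92]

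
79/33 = 2 + 13/33 ≈ 2.39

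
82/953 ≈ 0.0860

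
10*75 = 750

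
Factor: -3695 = -1 * 5^1 * 739^1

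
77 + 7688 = 7765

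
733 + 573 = 1306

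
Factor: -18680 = -1*2^3*5^1*467^1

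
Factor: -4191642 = -1 * 2^1 * 3^3 * 7^1 * 13^1 * 853^1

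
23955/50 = 479 + 1/10 = 479.10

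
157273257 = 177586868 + -20313611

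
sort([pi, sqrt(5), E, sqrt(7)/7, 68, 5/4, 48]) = [sqrt(7)/7, 5/4, sqrt(5), E, pi, 48, 68]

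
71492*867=61983564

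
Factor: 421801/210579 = 3^ (-1)*17^ (-1)*4129^ (-1)*421801^1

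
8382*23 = 192786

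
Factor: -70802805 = -1 * 3^1 * 5^1 * 4720187^1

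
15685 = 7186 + 8499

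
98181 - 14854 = 83327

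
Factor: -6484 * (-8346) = 2^3 * 3^1 * 13^1 * 107^1 * 1621^1 = 54115464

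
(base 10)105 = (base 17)63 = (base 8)151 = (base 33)36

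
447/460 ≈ 0.972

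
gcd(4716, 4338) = 18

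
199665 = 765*261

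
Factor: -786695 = -1 * 5^1 * 7^2 * 13^2 * 19^1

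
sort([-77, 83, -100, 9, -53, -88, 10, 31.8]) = [-100, -88, -77, -53, 9, 10, 31.8, 83]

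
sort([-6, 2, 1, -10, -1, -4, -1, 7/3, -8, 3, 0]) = [-10, -8, -6, -4, -1, -1, 0, 1, 2, 7/3, 3]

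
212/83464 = 53/20866≈0.00254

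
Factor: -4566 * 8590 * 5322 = -1 * 2^3 * 3^2 * 5^1 * 761^1 * 859^1 * 887^1 = -208739164680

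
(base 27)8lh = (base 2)1100100010000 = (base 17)1537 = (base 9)8718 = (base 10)6416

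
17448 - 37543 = -20095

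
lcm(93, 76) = 7068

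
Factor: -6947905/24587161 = -1 * 5^1 * 23^(-1) * 1021^1 * 1361^1 * 1069007^(-1)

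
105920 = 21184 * 5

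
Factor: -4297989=-1*3^1*41^1*83^1*421^1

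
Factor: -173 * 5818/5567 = -1 * 2^1 * 19^(-1) * 173^1 * 293^(-1) * 2909^1 = -1006514/5567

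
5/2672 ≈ 0.00187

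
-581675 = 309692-891367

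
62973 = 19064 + 43909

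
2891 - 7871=-4980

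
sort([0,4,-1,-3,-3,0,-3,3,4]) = [-3,-3,-3,-1,0,0,3,4,4]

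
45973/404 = 113 + 321/404 ≈ 113.79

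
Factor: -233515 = -1*5^1*46703^1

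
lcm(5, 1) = 5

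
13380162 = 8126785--5253377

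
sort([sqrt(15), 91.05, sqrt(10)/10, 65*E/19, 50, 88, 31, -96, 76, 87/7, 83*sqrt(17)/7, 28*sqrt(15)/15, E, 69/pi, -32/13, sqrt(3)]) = [-96, -32/13, sqrt(10)/10, sqrt(3), E, sqrt(15), 28*sqrt(15)/15, 65*E/19, 87/7, 69/pi, 31, 83*sqrt(17)/7, 50, 76, 88, 91.05]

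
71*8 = 568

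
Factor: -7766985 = -1 * 3^1 * 5^1 * 23^1 * 47^1 * 479^1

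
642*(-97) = -62274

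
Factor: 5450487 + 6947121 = 2^3*3^2*409^1*421^1 = 12397608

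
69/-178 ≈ -0.388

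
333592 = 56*5957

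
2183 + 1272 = 3455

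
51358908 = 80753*636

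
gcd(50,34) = 2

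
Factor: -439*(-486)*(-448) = -1*2^7*3^5*7^1*439^1 = -95582592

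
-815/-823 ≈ 0.990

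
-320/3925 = -64/785 ≈ -0.0815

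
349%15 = 4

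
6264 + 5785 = 12049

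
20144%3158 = 1196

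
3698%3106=592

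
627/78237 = 209/26079 ≈ 0.00801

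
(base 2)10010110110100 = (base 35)7ur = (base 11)7285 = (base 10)9652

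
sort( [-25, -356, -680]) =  [-680, -356, -25]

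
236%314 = 236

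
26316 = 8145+18171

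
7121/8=890 + 1/8 ≈ 890.13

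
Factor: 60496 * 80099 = 2^4 * 19^1 * 173^1 * 199^1 * 463^1 = 4845669104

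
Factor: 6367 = 6367^1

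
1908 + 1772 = 3680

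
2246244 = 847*2652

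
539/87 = 6 + 17/87≈6.20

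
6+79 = 85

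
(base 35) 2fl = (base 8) 5664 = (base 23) 5f6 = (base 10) 2996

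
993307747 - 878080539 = 115227208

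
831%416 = 415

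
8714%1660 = 414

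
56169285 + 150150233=206319518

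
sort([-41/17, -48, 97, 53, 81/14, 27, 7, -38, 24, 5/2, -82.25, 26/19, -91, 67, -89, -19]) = [-91, -89, -82.25, -48, -38, -19, -41/17, 26/19, 5/2, 81/14, 7, 24, 27, 53, 67, 97]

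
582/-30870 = -97/5145 ≈ -0.0189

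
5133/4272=1711/1424 ≈ 1.20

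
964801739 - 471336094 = 493465645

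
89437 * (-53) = -4740161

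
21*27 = 567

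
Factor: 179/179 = 1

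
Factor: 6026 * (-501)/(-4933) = 2^1 * 3^1 * 23^1 * 131^1 * 167^1 * 4933^(-1) = 3019026/4933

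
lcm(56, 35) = 280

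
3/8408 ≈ 0.000357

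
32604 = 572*57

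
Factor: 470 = 2^1 * 5^1 * 47^1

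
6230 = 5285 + 945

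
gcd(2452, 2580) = 4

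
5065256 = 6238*812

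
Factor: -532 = -1 * 2^2 * 7^1 * 19^1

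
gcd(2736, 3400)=8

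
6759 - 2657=4102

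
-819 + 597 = -222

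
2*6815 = 13630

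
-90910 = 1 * (-90910)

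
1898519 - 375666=1522853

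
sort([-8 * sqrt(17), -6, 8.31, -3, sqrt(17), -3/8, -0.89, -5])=[-8 * sqrt(17), -6, -5, -3, -0.89, -3/8, sqrt(17), 8.31]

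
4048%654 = 124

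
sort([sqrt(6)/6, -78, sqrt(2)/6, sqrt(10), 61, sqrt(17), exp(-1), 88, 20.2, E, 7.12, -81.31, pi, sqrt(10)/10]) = [-81.31, -78, sqrt(2)/6, sqrt(10)/10, exp(-1), sqrt(6)/6, E, pi, sqrt(10), sqrt(17), 7.12, 20.2, 61, 88]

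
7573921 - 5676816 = 1897105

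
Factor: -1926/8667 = -1 * 2^1 * 3^(-2) = -2/9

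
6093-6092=1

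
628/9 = 69 + 7/9≈69.78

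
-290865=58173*(-5)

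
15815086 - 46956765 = -31141679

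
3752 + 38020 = 41772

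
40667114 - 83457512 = -42790398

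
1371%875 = 496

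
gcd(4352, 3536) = 272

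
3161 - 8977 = -5816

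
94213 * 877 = 82624801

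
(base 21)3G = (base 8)117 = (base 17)4B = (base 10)79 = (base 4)1033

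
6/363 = 2/121 ≈ 0.0165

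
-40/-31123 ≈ 0.00129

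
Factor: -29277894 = -1*2^1*3^1*1439^1*3391^1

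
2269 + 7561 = 9830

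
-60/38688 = -5/3224 ≈ -0.00155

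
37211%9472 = 8795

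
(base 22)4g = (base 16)68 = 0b1101000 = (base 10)104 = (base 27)3n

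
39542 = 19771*2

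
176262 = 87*2026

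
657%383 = 274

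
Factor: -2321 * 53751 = -1 * 3^1 * 11^1 * 19^1 * 23^1 * 41^1 * 211^1 = -124756071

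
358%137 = 84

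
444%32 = 28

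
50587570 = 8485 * 5962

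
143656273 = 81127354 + 62528919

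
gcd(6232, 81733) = 1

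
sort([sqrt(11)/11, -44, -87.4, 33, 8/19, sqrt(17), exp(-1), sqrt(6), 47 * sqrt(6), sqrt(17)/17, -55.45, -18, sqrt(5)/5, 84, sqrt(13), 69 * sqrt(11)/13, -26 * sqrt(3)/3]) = [-87.4, -55.45, -44, -18, -26 * sqrt(3)/3, sqrt(17)/17, sqrt(11)/11, exp(-1), 8/19, sqrt(5)/5, sqrt(6), sqrt(13), sqrt(17), 69 * sqrt(11)/13, 33, 84, 47 * sqrt(6)]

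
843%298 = 247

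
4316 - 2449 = 1867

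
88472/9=9830 + 2/9 ≈ 9830.22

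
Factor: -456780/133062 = -1*2^1*5^1*23^1*67^(-1) = -230/67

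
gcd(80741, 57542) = 1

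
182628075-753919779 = -571291704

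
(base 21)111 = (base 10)463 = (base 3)122011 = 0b111001111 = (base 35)d8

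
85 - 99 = -14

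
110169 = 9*12241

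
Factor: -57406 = -1*2^1*28703^1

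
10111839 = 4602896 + 5508943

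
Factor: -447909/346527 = -1*3^(-1)*7^2*11^1*139^(-1) = -539/417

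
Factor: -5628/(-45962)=2^1 * 3^1 * 7^(-2)=6/49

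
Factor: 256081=7^1 * 36583^1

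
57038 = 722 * 79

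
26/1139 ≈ 0.0228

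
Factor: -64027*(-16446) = 2^1*3^1*43^1*1489^1*2741^1 = 1052988042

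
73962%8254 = 7930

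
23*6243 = 143589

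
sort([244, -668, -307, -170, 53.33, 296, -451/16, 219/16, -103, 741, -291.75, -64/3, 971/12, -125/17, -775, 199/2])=[-775, -668, -307, -291.75, -170, -103, -451/16, -64/3, -125/17, 219/16, 53.33, 971/12, 199/2, 244, 296, 741]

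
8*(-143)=-1144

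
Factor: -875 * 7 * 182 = -1 * 2^1 * 5^3 * 7^3 * 13^1 = -1114750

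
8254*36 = 297144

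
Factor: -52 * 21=-1 * 2^2 * 3^1 * 7^1 * 13^1=-1092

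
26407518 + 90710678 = 117118196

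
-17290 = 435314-452604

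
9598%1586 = 82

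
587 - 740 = -153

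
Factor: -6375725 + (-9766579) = -1*2^5*3^1*181^1*929^1 = -16142304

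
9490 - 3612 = 5878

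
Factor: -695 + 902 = 3^2 * 23^1 = 207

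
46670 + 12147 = 58817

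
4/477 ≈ 0.00839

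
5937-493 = 5444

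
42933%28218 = 14715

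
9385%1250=635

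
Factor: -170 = -1*2^1*5^1*17^1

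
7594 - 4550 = 3044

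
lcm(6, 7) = 42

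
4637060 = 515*9004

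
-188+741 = 553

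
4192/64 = 131/2 = 65.50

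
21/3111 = 7/1037 ≈ 0.00675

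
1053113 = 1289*817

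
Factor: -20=-1*2^2*5^1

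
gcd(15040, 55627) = 1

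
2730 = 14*195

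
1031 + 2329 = 3360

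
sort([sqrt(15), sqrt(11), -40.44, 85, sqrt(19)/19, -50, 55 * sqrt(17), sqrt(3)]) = [-50, -40.44, sqrt(19)/19, sqrt(3), sqrt(11), sqrt(15), 85, 55 * sqrt(17)]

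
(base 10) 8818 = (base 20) 120i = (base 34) 7lc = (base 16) 2272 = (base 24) f7a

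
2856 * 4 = 11424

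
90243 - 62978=27265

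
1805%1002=803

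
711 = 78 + 633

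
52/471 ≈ 0.110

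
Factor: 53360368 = 2^4*23^1*83^1*1747^1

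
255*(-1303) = -332265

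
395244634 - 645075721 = -249831087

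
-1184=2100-3284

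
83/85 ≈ 0.976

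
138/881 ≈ 0.157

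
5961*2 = 11922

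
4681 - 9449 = -4768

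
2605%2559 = 46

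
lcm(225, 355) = 15975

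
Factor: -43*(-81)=3^4*43^1=3483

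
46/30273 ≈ 0.00152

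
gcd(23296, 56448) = 896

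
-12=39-51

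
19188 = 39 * 492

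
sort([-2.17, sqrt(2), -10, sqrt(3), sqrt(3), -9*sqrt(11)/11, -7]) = [-10, -7, -9*sqrt(11)/11, -2.17, sqrt(2), sqrt(3), sqrt(3)]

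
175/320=35/64 ≈ 0.547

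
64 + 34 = 98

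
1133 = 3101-1968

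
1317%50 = 17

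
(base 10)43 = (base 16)2b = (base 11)3a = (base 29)1e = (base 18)27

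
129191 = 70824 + 58367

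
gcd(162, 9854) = 2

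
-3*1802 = -5406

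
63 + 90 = 153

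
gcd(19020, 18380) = 20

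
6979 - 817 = 6162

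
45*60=2700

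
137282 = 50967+86315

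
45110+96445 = 141555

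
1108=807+301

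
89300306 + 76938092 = 166238398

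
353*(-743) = -262279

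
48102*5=240510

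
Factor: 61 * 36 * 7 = 2^2 * 3^2 * 7^1 * 61^1 = 15372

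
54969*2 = 109938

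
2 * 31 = 62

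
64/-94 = -32/47 ≈ -0.681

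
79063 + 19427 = 98490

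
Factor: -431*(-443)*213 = 3^1*71^1*431^1*443^1 = 40668729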